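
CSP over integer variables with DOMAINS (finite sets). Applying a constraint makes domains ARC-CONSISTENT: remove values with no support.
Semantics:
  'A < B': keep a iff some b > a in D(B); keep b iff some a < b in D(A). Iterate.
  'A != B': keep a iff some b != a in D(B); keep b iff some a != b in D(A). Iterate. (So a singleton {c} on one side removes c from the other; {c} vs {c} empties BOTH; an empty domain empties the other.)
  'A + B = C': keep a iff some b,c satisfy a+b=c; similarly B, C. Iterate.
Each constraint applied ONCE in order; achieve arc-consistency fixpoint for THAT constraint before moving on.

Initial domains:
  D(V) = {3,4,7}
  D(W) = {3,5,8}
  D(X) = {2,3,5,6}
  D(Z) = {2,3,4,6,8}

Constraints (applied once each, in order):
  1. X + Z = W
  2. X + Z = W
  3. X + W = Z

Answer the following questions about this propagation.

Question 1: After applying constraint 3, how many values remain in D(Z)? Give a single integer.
Answer: 0

Derivation:
Constraint 1 (X + Z = W) on D(X)={2,3,5,6} D(Z)={2,3,4,6,8} D(W)={3,5,8}: Z {2,3,4,6,8}->{2,3,6}; W {3,5,8}->{5,8}
Constraint 2 (X + Z = W) on D(X)={2,3,5,6} D(Z)={2,3,6} D(W)={5,8}: no change
Constraint 3 (X + W = Z) on D(X)={2,3,5,6} D(W)={5,8} D(Z)={2,3,6}: X {2,3,5,6}->{}; W {5,8}->{}; Z {2,3,6}->{}
So after constraint 3: D(Z)={}, size = 0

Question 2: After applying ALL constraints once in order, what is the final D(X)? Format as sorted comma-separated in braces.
Constraint 1 (X + Z = W) on D(X)={2,3,5,6} D(Z)={2,3,4,6,8} D(W)={3,5,8}: Z {2,3,4,6,8}->{2,3,6}; W {3,5,8}->{5,8}
Constraint 2 (X + Z = W) on D(X)={2,3,5,6} D(Z)={2,3,6} D(W)={5,8}: no change
Constraint 3 (X + W = Z) on D(X)={2,3,5,6} D(W)={5,8} D(Z)={2,3,6}: X {2,3,5,6}->{}; W {5,8}->{}; Z {2,3,6}->{}
So after all 3 constraints: D(X) = {}

Answer: {}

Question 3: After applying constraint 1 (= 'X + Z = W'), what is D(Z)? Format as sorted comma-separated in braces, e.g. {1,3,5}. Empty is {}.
Answer: {2,3,6}

Derivation:
Constraint 1 (X + Z = W) on D(X)={2,3,5,6} D(Z)={2,3,4,6,8} D(W)={3,5,8}: Z {2,3,4,6,8}->{2,3,6}; W {3,5,8}->{5,8}
So after constraint 1: D(Z) = {2,3,6}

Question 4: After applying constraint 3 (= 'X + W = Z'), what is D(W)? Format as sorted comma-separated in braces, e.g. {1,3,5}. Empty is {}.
Answer: {}

Derivation:
Constraint 1 (X + Z = W) on D(X)={2,3,5,6} D(Z)={2,3,4,6,8} D(W)={3,5,8}: Z {2,3,4,6,8}->{2,3,6}; W {3,5,8}->{5,8}
Constraint 2 (X + Z = W) on D(X)={2,3,5,6} D(Z)={2,3,6} D(W)={5,8}: no change
Constraint 3 (X + W = Z) on D(X)={2,3,5,6} D(W)={5,8} D(Z)={2,3,6}: X {2,3,5,6}->{}; W {5,8}->{}; Z {2,3,6}->{}
So after constraint 3: D(W) = {}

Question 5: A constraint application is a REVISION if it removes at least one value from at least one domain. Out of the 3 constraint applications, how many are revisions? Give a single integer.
Answer: 2

Derivation:
Constraint 1 (X + Z = W) on D(X)={2,3,5,6} D(Z)={2,3,4,6,8} D(W)={3,5,8}: Z {2,3,4,6,8}->{2,3,6}; W {3,5,8}->{5,8} => REVISION
Constraint 2 (X + Z = W) on D(X)={2,3,5,6} D(Z)={2,3,6} D(W)={5,8}: no change => not a revision
Constraint 3 (X + W = Z) on D(X)={2,3,5,6} D(W)={5,8} D(Z)={2,3,6}: X {2,3,5,6}->{}; W {5,8}->{}; Z {2,3,6}->{} => REVISION
Total revisions = 2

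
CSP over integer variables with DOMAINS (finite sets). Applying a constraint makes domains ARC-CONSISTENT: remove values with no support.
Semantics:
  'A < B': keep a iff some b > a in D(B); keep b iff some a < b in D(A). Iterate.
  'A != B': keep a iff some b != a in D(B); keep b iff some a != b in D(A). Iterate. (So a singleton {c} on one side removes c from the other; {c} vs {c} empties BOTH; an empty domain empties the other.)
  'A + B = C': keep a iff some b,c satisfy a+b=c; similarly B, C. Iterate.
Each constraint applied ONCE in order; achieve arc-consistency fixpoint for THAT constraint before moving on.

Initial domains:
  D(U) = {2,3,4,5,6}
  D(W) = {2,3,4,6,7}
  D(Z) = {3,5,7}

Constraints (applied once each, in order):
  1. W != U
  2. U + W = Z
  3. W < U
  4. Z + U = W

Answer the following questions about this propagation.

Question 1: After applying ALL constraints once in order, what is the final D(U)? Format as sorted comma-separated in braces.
Constraint 1 (W != U) on D(W)={2,3,4,6,7} D(U)={2,3,4,5,6}: no change
Constraint 2 (U + W = Z) on D(U)={2,3,4,5,6} D(W)={2,3,4,6,7} D(Z)={3,5,7}: U {2,3,4,5,6}->{2,3,4,5}; W {2,3,4,6,7}->{2,3,4}; Z {3,5,7}->{5,7}
Constraint 3 (W < U) on D(W)={2,3,4} D(U)={2,3,4,5}: U {2,3,4,5}->{3,4,5}
Constraint 4 (Z + U = W) on D(Z)={5,7} D(U)={3,4,5} D(W)={2,3,4}: Z {5,7}->{}; U {3,4,5}->{}; W {2,3,4}->{}
So after all 4 constraints: D(U) = {}

Answer: {}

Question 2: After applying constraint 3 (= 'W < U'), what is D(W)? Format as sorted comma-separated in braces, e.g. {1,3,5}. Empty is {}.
Answer: {2,3,4}

Derivation:
Constraint 1 (W != U) on D(W)={2,3,4,6,7} D(U)={2,3,4,5,6}: no change
Constraint 2 (U + W = Z) on D(U)={2,3,4,5,6} D(W)={2,3,4,6,7} D(Z)={3,5,7}: U {2,3,4,5,6}->{2,3,4,5}; W {2,3,4,6,7}->{2,3,4}; Z {3,5,7}->{5,7}
Constraint 3 (W < U) on D(W)={2,3,4} D(U)={2,3,4,5}: U {2,3,4,5}->{3,4,5}
So after constraint 3: D(W) = {2,3,4}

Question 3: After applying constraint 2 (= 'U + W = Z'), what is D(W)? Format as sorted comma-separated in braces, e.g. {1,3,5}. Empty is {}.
Constraint 1 (W != U) on D(W)={2,3,4,6,7} D(U)={2,3,4,5,6}: no change
Constraint 2 (U + W = Z) on D(U)={2,3,4,5,6} D(W)={2,3,4,6,7} D(Z)={3,5,7}: U {2,3,4,5,6}->{2,3,4,5}; W {2,3,4,6,7}->{2,3,4}; Z {3,5,7}->{5,7}
So after constraint 2: D(W) = {2,3,4}

Answer: {2,3,4}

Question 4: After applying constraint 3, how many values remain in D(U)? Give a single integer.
Answer: 3

Derivation:
Constraint 1 (W != U) on D(W)={2,3,4,6,7} D(U)={2,3,4,5,6}: no change
Constraint 2 (U + W = Z) on D(U)={2,3,4,5,6} D(W)={2,3,4,6,7} D(Z)={3,5,7}: U {2,3,4,5,6}->{2,3,4,5}; W {2,3,4,6,7}->{2,3,4}; Z {3,5,7}->{5,7}
Constraint 3 (W < U) on D(W)={2,3,4} D(U)={2,3,4,5}: U {2,3,4,5}->{3,4,5}
So after constraint 3: D(U)={3,4,5}, size = 3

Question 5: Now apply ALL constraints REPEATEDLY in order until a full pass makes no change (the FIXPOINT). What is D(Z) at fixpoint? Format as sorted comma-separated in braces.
pass 0 (initial): D(Z)={3,5,7}
pass 1: U {2,3,4,5,6}->{}; W {2,3,4,6,7}->{}; Z {3,5,7}->{}
pass 2: no change
Fixpoint after 2 passes: D(Z) = {}

Answer: {}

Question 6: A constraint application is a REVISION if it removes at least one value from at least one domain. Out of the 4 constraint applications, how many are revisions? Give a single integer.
Answer: 3

Derivation:
Constraint 1 (W != U) on D(W)={2,3,4,6,7} D(U)={2,3,4,5,6}: no change => not a revision
Constraint 2 (U + W = Z) on D(U)={2,3,4,5,6} D(W)={2,3,4,6,7} D(Z)={3,5,7}: U {2,3,4,5,6}->{2,3,4,5}; W {2,3,4,6,7}->{2,3,4}; Z {3,5,7}->{5,7} => REVISION
Constraint 3 (W < U) on D(W)={2,3,4} D(U)={2,3,4,5}: U {2,3,4,5}->{3,4,5} => REVISION
Constraint 4 (Z + U = W) on D(Z)={5,7} D(U)={3,4,5} D(W)={2,3,4}: Z {5,7}->{}; U {3,4,5}->{}; W {2,3,4}->{} => REVISION
Total revisions = 3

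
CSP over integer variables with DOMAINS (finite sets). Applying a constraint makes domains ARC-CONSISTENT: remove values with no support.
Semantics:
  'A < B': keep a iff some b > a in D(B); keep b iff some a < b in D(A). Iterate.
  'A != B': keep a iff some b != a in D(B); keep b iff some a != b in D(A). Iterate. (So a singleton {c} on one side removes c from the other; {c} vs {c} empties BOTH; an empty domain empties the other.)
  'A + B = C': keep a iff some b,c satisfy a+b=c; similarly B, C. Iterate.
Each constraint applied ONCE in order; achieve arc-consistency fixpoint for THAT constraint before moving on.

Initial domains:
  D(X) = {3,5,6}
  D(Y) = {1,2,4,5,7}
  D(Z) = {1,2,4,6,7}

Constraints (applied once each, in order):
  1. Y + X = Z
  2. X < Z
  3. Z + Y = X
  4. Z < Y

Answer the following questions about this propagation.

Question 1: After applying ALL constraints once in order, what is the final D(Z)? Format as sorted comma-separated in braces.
Constraint 1 (Y + X = Z) on D(Y)={1,2,4,5,7} D(X)={3,5,6} D(Z)={1,2,4,6,7}: Y {1,2,4,5,7}->{1,2,4}; Z {1,2,4,6,7}->{4,6,7}
Constraint 2 (X < Z) on D(X)={3,5,6} D(Z)={4,6,7}: no change
Constraint 3 (Z + Y = X) on D(Z)={4,6,7} D(Y)={1,2,4} D(X)={3,5,6}: Z {4,6,7}->{4}; Y {1,2,4}->{1,2}; X {3,5,6}->{5,6}
Constraint 4 (Z < Y) on D(Z)={4} D(Y)={1,2}: Z {4}->{}; Y {1,2}->{}
So after all 4 constraints: D(Z) = {}

Answer: {}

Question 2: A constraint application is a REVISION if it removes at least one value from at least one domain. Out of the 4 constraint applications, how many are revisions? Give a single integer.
Answer: 3

Derivation:
Constraint 1 (Y + X = Z) on D(Y)={1,2,4,5,7} D(X)={3,5,6} D(Z)={1,2,4,6,7}: Y {1,2,4,5,7}->{1,2,4}; Z {1,2,4,6,7}->{4,6,7} => REVISION
Constraint 2 (X < Z) on D(X)={3,5,6} D(Z)={4,6,7}: no change => not a revision
Constraint 3 (Z + Y = X) on D(Z)={4,6,7} D(Y)={1,2,4} D(X)={3,5,6}: Z {4,6,7}->{4}; Y {1,2,4}->{1,2}; X {3,5,6}->{5,6} => REVISION
Constraint 4 (Z < Y) on D(Z)={4} D(Y)={1,2}: Z {4}->{}; Y {1,2}->{} => REVISION
Total revisions = 3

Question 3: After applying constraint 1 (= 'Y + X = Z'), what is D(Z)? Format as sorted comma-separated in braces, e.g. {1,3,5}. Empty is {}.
Constraint 1 (Y + X = Z) on D(Y)={1,2,4,5,7} D(X)={3,5,6} D(Z)={1,2,4,6,7}: Y {1,2,4,5,7}->{1,2,4}; Z {1,2,4,6,7}->{4,6,7}
So after constraint 1: D(Z) = {4,6,7}

Answer: {4,6,7}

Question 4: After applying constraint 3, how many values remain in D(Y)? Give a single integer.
Answer: 2

Derivation:
Constraint 1 (Y + X = Z) on D(Y)={1,2,4,5,7} D(X)={3,5,6} D(Z)={1,2,4,6,7}: Y {1,2,4,5,7}->{1,2,4}; Z {1,2,4,6,7}->{4,6,7}
Constraint 2 (X < Z) on D(X)={3,5,6} D(Z)={4,6,7}: no change
Constraint 3 (Z + Y = X) on D(Z)={4,6,7} D(Y)={1,2,4} D(X)={3,5,6}: Z {4,6,7}->{4}; Y {1,2,4}->{1,2}; X {3,5,6}->{5,6}
So after constraint 3: D(Y)={1,2}, size = 2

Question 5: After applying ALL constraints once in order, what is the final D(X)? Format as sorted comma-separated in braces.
Constraint 1 (Y + X = Z) on D(Y)={1,2,4,5,7} D(X)={3,5,6} D(Z)={1,2,4,6,7}: Y {1,2,4,5,7}->{1,2,4}; Z {1,2,4,6,7}->{4,6,7}
Constraint 2 (X < Z) on D(X)={3,5,6} D(Z)={4,6,7}: no change
Constraint 3 (Z + Y = X) on D(Z)={4,6,7} D(Y)={1,2,4} D(X)={3,5,6}: Z {4,6,7}->{4}; Y {1,2,4}->{1,2}; X {3,5,6}->{5,6}
Constraint 4 (Z < Y) on D(Z)={4} D(Y)={1,2}: Z {4}->{}; Y {1,2}->{}
So after all 4 constraints: D(X) = {5,6}

Answer: {5,6}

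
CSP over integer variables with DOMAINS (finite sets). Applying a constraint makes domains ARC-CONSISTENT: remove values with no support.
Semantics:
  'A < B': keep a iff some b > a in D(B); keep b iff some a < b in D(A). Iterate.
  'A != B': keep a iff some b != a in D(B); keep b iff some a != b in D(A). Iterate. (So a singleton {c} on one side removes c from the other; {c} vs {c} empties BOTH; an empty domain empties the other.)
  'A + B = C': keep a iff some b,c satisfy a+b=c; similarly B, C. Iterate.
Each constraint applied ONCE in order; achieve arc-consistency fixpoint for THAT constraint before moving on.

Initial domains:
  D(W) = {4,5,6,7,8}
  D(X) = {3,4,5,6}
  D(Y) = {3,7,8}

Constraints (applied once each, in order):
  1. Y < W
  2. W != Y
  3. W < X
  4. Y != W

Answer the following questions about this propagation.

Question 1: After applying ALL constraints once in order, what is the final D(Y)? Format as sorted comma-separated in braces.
Answer: {3,7}

Derivation:
Constraint 1 (Y < W) on D(Y)={3,7,8} D(W)={4,5,6,7,8}: Y {3,7,8}->{3,7}
Constraint 2 (W != Y) on D(W)={4,5,6,7,8} D(Y)={3,7}: no change
Constraint 3 (W < X) on D(W)={4,5,6,7,8} D(X)={3,4,5,6}: W {4,5,6,7,8}->{4,5}; X {3,4,5,6}->{5,6}
Constraint 4 (Y != W) on D(Y)={3,7} D(W)={4,5}: no change
So after all 4 constraints: D(Y) = {3,7}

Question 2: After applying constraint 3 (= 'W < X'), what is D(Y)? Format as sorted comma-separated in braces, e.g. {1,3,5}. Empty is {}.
Answer: {3,7}

Derivation:
Constraint 1 (Y < W) on D(Y)={3,7,8} D(W)={4,5,6,7,8}: Y {3,7,8}->{3,7}
Constraint 2 (W != Y) on D(W)={4,5,6,7,8} D(Y)={3,7}: no change
Constraint 3 (W < X) on D(W)={4,5,6,7,8} D(X)={3,4,5,6}: W {4,5,6,7,8}->{4,5}; X {3,4,5,6}->{5,6}
So after constraint 3: D(Y) = {3,7}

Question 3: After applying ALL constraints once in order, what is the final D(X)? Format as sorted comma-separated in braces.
Answer: {5,6}

Derivation:
Constraint 1 (Y < W) on D(Y)={3,7,8} D(W)={4,5,6,7,8}: Y {3,7,8}->{3,7}
Constraint 2 (W != Y) on D(W)={4,5,6,7,8} D(Y)={3,7}: no change
Constraint 3 (W < X) on D(W)={4,5,6,7,8} D(X)={3,4,5,6}: W {4,5,6,7,8}->{4,5}; X {3,4,5,6}->{5,6}
Constraint 4 (Y != W) on D(Y)={3,7} D(W)={4,5}: no change
So after all 4 constraints: D(X) = {5,6}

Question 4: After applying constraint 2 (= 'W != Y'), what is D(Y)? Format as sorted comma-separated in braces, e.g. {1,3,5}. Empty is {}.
Answer: {3,7}

Derivation:
Constraint 1 (Y < W) on D(Y)={3,7,8} D(W)={4,5,6,7,8}: Y {3,7,8}->{3,7}
Constraint 2 (W != Y) on D(W)={4,5,6,7,8} D(Y)={3,7}: no change
So after constraint 2: D(Y) = {3,7}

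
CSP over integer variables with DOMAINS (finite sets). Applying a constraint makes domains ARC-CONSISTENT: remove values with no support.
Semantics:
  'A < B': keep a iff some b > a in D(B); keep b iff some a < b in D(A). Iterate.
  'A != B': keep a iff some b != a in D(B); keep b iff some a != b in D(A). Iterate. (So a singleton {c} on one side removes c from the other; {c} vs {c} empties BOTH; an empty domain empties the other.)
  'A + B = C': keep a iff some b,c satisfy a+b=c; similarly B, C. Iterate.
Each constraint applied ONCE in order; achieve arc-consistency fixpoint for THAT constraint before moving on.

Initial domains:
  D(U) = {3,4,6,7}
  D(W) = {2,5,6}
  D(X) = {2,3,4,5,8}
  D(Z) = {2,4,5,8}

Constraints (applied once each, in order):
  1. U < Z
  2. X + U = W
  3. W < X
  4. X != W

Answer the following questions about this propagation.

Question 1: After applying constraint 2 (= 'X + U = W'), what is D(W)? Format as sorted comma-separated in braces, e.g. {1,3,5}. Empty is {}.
Answer: {5,6}

Derivation:
Constraint 1 (U < Z) on D(U)={3,4,6,7} D(Z)={2,4,5,8}: Z {2,4,5,8}->{4,5,8}
Constraint 2 (X + U = W) on D(X)={2,3,4,5,8} D(U)={3,4,6,7} D(W)={2,5,6}: X {2,3,4,5,8}->{2,3}; U {3,4,6,7}->{3,4}; W {2,5,6}->{5,6}
So after constraint 2: D(W) = {5,6}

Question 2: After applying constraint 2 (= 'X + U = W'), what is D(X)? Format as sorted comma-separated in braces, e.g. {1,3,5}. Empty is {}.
Constraint 1 (U < Z) on D(U)={3,4,6,7} D(Z)={2,4,5,8}: Z {2,4,5,8}->{4,5,8}
Constraint 2 (X + U = W) on D(X)={2,3,4,5,8} D(U)={3,4,6,7} D(W)={2,5,6}: X {2,3,4,5,8}->{2,3}; U {3,4,6,7}->{3,4}; W {2,5,6}->{5,6}
So after constraint 2: D(X) = {2,3}

Answer: {2,3}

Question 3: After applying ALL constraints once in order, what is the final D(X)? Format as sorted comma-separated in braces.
Answer: {}

Derivation:
Constraint 1 (U < Z) on D(U)={3,4,6,7} D(Z)={2,4,5,8}: Z {2,4,5,8}->{4,5,8}
Constraint 2 (X + U = W) on D(X)={2,3,4,5,8} D(U)={3,4,6,7} D(W)={2,5,6}: X {2,3,4,5,8}->{2,3}; U {3,4,6,7}->{3,4}; W {2,5,6}->{5,6}
Constraint 3 (W < X) on D(W)={5,6} D(X)={2,3}: W {5,6}->{}; X {2,3}->{}
Constraint 4 (X != W) on D(X)={} D(W)={}: no change
So after all 4 constraints: D(X) = {}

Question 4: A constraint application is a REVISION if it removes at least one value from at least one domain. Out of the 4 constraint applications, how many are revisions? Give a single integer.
Constraint 1 (U < Z) on D(U)={3,4,6,7} D(Z)={2,4,5,8}: Z {2,4,5,8}->{4,5,8} => REVISION
Constraint 2 (X + U = W) on D(X)={2,3,4,5,8} D(U)={3,4,6,7} D(W)={2,5,6}: X {2,3,4,5,8}->{2,3}; U {3,4,6,7}->{3,4}; W {2,5,6}->{5,6} => REVISION
Constraint 3 (W < X) on D(W)={5,6} D(X)={2,3}: W {5,6}->{}; X {2,3}->{} => REVISION
Constraint 4 (X != W) on D(X)={} D(W)={}: no change => not a revision
Total revisions = 3

Answer: 3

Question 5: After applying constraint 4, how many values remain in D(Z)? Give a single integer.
Answer: 3

Derivation:
Constraint 1 (U < Z) on D(U)={3,4,6,7} D(Z)={2,4,5,8}: Z {2,4,5,8}->{4,5,8}
Constraint 2 (X + U = W) on D(X)={2,3,4,5,8} D(U)={3,4,6,7} D(W)={2,5,6}: X {2,3,4,5,8}->{2,3}; U {3,4,6,7}->{3,4}; W {2,5,6}->{5,6}
Constraint 3 (W < X) on D(W)={5,6} D(X)={2,3}: W {5,6}->{}; X {2,3}->{}
Constraint 4 (X != W) on D(X)={} D(W)={}: no change
So after constraint 4: D(Z)={4,5,8}, size = 3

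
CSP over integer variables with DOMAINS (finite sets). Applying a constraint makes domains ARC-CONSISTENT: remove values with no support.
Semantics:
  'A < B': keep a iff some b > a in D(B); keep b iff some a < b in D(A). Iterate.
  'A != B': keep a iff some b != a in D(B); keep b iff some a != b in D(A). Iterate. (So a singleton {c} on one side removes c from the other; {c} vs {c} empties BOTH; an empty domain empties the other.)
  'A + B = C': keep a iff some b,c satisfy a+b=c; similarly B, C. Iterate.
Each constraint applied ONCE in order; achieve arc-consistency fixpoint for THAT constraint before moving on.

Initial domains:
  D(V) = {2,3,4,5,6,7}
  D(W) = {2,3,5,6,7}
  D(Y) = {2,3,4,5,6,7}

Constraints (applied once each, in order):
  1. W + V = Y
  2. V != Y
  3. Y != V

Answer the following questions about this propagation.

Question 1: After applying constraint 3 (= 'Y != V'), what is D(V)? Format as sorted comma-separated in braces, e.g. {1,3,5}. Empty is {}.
Constraint 1 (W + V = Y) on D(W)={2,3,5,6,7} D(V)={2,3,4,5,6,7} D(Y)={2,3,4,5,6,7}: W {2,3,5,6,7}->{2,3,5}; V {2,3,4,5,6,7}->{2,3,4,5}; Y {2,3,4,5,6,7}->{4,5,6,7}
Constraint 2 (V != Y) on D(V)={2,3,4,5} D(Y)={4,5,6,7}: no change
Constraint 3 (Y != V) on D(Y)={4,5,6,7} D(V)={2,3,4,5}: no change
So after constraint 3: D(V) = {2,3,4,5}

Answer: {2,3,4,5}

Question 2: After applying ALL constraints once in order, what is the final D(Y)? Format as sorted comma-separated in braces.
Answer: {4,5,6,7}

Derivation:
Constraint 1 (W + V = Y) on D(W)={2,3,5,6,7} D(V)={2,3,4,5,6,7} D(Y)={2,3,4,5,6,7}: W {2,3,5,6,7}->{2,3,5}; V {2,3,4,5,6,7}->{2,3,4,5}; Y {2,3,4,5,6,7}->{4,5,6,7}
Constraint 2 (V != Y) on D(V)={2,3,4,5} D(Y)={4,5,6,7}: no change
Constraint 3 (Y != V) on D(Y)={4,5,6,7} D(V)={2,3,4,5}: no change
So after all 3 constraints: D(Y) = {4,5,6,7}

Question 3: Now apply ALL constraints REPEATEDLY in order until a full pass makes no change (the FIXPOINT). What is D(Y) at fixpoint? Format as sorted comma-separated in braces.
pass 0 (initial): D(Y)={2,3,4,5,6,7}
pass 1: V {2,3,4,5,6,7}->{2,3,4,5}; W {2,3,5,6,7}->{2,3,5}; Y {2,3,4,5,6,7}->{4,5,6,7}
pass 2: no change
Fixpoint after 2 passes: D(Y) = {4,5,6,7}

Answer: {4,5,6,7}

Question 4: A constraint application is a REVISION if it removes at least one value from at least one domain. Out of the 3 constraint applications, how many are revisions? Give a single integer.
Answer: 1

Derivation:
Constraint 1 (W + V = Y) on D(W)={2,3,5,6,7} D(V)={2,3,4,5,6,7} D(Y)={2,3,4,5,6,7}: W {2,3,5,6,7}->{2,3,5}; V {2,3,4,5,6,7}->{2,3,4,5}; Y {2,3,4,5,6,7}->{4,5,6,7} => REVISION
Constraint 2 (V != Y) on D(V)={2,3,4,5} D(Y)={4,5,6,7}: no change => not a revision
Constraint 3 (Y != V) on D(Y)={4,5,6,7} D(V)={2,3,4,5}: no change => not a revision
Total revisions = 1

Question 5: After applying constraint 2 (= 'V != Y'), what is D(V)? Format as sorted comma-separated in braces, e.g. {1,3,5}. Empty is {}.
Answer: {2,3,4,5}

Derivation:
Constraint 1 (W + V = Y) on D(W)={2,3,5,6,7} D(V)={2,3,4,5,6,7} D(Y)={2,3,4,5,6,7}: W {2,3,5,6,7}->{2,3,5}; V {2,3,4,5,6,7}->{2,3,4,5}; Y {2,3,4,5,6,7}->{4,5,6,7}
Constraint 2 (V != Y) on D(V)={2,3,4,5} D(Y)={4,5,6,7}: no change
So after constraint 2: D(V) = {2,3,4,5}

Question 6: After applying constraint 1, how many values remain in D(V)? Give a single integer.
Answer: 4

Derivation:
Constraint 1 (W + V = Y) on D(W)={2,3,5,6,7} D(V)={2,3,4,5,6,7} D(Y)={2,3,4,5,6,7}: W {2,3,5,6,7}->{2,3,5}; V {2,3,4,5,6,7}->{2,3,4,5}; Y {2,3,4,5,6,7}->{4,5,6,7}
So after constraint 1: D(V)={2,3,4,5}, size = 4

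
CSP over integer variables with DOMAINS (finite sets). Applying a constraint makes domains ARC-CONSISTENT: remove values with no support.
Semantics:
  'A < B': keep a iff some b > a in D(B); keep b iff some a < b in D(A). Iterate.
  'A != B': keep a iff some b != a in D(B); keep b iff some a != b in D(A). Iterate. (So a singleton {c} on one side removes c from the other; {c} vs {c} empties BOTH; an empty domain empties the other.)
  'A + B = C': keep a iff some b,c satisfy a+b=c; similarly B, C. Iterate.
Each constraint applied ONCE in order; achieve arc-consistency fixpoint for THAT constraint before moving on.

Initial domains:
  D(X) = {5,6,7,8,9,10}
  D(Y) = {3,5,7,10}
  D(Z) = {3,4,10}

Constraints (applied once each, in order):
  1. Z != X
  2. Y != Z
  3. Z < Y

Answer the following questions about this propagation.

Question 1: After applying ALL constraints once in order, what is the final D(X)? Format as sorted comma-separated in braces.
Answer: {5,6,7,8,9,10}

Derivation:
Constraint 1 (Z != X) on D(Z)={3,4,10} D(X)={5,6,7,8,9,10}: no change
Constraint 2 (Y != Z) on D(Y)={3,5,7,10} D(Z)={3,4,10}: no change
Constraint 3 (Z < Y) on D(Z)={3,4,10} D(Y)={3,5,7,10}: Z {3,4,10}->{3,4}; Y {3,5,7,10}->{5,7,10}
So after all 3 constraints: D(X) = {5,6,7,8,9,10}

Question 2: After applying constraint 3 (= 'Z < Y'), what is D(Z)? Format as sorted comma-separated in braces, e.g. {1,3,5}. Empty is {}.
Constraint 1 (Z != X) on D(Z)={3,4,10} D(X)={5,6,7,8,9,10}: no change
Constraint 2 (Y != Z) on D(Y)={3,5,7,10} D(Z)={3,4,10}: no change
Constraint 3 (Z < Y) on D(Z)={3,4,10} D(Y)={3,5,7,10}: Z {3,4,10}->{3,4}; Y {3,5,7,10}->{5,7,10}
So after constraint 3: D(Z) = {3,4}

Answer: {3,4}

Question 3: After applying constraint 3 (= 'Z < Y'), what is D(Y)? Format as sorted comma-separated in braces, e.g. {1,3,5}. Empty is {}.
Constraint 1 (Z != X) on D(Z)={3,4,10} D(X)={5,6,7,8,9,10}: no change
Constraint 2 (Y != Z) on D(Y)={3,5,7,10} D(Z)={3,4,10}: no change
Constraint 3 (Z < Y) on D(Z)={3,4,10} D(Y)={3,5,7,10}: Z {3,4,10}->{3,4}; Y {3,5,7,10}->{5,7,10}
So after constraint 3: D(Y) = {5,7,10}

Answer: {5,7,10}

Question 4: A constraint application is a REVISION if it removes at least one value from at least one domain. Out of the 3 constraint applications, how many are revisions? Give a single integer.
Answer: 1

Derivation:
Constraint 1 (Z != X) on D(Z)={3,4,10} D(X)={5,6,7,8,9,10}: no change => not a revision
Constraint 2 (Y != Z) on D(Y)={3,5,7,10} D(Z)={3,4,10}: no change => not a revision
Constraint 3 (Z < Y) on D(Z)={3,4,10} D(Y)={3,5,7,10}: Z {3,4,10}->{3,4}; Y {3,5,7,10}->{5,7,10} => REVISION
Total revisions = 1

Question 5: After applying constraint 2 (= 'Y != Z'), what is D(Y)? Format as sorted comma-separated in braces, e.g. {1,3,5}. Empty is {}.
Answer: {3,5,7,10}

Derivation:
Constraint 1 (Z != X) on D(Z)={3,4,10} D(X)={5,6,7,8,9,10}: no change
Constraint 2 (Y != Z) on D(Y)={3,5,7,10} D(Z)={3,4,10}: no change
So after constraint 2: D(Y) = {3,5,7,10}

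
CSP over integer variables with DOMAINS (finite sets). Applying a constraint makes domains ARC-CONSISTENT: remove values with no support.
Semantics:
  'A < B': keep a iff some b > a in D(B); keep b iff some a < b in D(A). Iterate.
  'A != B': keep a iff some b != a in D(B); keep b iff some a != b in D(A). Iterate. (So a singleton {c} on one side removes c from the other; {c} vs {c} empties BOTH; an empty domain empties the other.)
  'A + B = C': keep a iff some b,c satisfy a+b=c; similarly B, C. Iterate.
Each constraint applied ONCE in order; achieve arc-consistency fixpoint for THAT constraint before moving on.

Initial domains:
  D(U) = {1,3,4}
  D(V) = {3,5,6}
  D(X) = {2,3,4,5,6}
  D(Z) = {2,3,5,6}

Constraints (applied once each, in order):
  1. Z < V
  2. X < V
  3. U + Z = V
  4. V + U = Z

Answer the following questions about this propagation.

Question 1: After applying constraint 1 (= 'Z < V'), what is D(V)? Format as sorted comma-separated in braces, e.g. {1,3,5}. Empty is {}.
Answer: {3,5,6}

Derivation:
Constraint 1 (Z < V) on D(Z)={2,3,5,6} D(V)={3,5,6}: Z {2,3,5,6}->{2,3,5}
So after constraint 1: D(V) = {3,5,6}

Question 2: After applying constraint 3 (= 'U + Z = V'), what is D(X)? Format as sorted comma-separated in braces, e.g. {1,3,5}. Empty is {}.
Constraint 1 (Z < V) on D(Z)={2,3,5,6} D(V)={3,5,6}: Z {2,3,5,6}->{2,3,5}
Constraint 2 (X < V) on D(X)={2,3,4,5,6} D(V)={3,5,6}: X {2,3,4,5,6}->{2,3,4,5}
Constraint 3 (U + Z = V) on D(U)={1,3,4} D(Z)={2,3,5} D(V)={3,5,6}: no change
So after constraint 3: D(X) = {2,3,4,5}

Answer: {2,3,4,5}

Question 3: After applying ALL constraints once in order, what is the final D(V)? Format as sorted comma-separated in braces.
Constraint 1 (Z < V) on D(Z)={2,3,5,6} D(V)={3,5,6}: Z {2,3,5,6}->{2,3,5}
Constraint 2 (X < V) on D(X)={2,3,4,5,6} D(V)={3,5,6}: X {2,3,4,5,6}->{2,3,4,5}
Constraint 3 (U + Z = V) on D(U)={1,3,4} D(Z)={2,3,5} D(V)={3,5,6}: no change
Constraint 4 (V + U = Z) on D(V)={3,5,6} D(U)={1,3,4} D(Z)={2,3,5}: V {3,5,6}->{}; U {1,3,4}->{}; Z {2,3,5}->{}
So after all 4 constraints: D(V) = {}

Answer: {}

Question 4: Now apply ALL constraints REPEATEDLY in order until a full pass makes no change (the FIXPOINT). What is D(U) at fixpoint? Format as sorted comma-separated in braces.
Answer: {}

Derivation:
pass 0 (initial): D(U)={1,3,4}
pass 1: U {1,3,4}->{}; V {3,5,6}->{}; X {2,3,4,5,6}->{2,3,4,5}; Z {2,3,5,6}->{}
pass 2: X {2,3,4,5}->{}
pass 3: no change
Fixpoint after 3 passes: D(U) = {}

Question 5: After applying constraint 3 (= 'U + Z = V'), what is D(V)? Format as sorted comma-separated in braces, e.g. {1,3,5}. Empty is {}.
Answer: {3,5,6}

Derivation:
Constraint 1 (Z < V) on D(Z)={2,3,5,6} D(V)={3,5,6}: Z {2,3,5,6}->{2,3,5}
Constraint 2 (X < V) on D(X)={2,3,4,5,6} D(V)={3,5,6}: X {2,3,4,5,6}->{2,3,4,5}
Constraint 3 (U + Z = V) on D(U)={1,3,4} D(Z)={2,3,5} D(V)={3,5,6}: no change
So after constraint 3: D(V) = {3,5,6}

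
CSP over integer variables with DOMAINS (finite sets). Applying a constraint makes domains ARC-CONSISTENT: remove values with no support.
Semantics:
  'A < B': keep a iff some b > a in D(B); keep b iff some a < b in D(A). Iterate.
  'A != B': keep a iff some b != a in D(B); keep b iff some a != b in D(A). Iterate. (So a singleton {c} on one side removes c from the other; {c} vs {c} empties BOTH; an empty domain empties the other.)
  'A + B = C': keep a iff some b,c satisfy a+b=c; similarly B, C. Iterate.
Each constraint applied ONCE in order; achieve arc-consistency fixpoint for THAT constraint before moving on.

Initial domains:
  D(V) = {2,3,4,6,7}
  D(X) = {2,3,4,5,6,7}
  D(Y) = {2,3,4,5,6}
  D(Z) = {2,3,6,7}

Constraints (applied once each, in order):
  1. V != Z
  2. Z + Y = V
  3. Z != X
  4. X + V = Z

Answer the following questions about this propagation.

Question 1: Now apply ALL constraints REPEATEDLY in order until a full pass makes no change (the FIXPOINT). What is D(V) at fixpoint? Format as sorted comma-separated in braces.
Answer: {}

Derivation:
pass 0 (initial): D(V)={2,3,4,6,7}
pass 1: V {2,3,4,6,7}->{}; X {2,3,4,5,6,7}->{}; Y {2,3,4,5,6}->{2,3,4,5}; Z {2,3,6,7}->{}
pass 2: Y {2,3,4,5}->{}
pass 3: no change
Fixpoint after 3 passes: D(V) = {}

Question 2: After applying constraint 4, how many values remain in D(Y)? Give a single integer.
Constraint 1 (V != Z) on D(V)={2,3,4,6,7} D(Z)={2,3,6,7}: no change
Constraint 2 (Z + Y = V) on D(Z)={2,3,6,7} D(Y)={2,3,4,5,6} D(V)={2,3,4,6,7}: Z {2,3,6,7}->{2,3}; Y {2,3,4,5,6}->{2,3,4,5}; V {2,3,4,6,7}->{4,6,7}
Constraint 3 (Z != X) on D(Z)={2,3} D(X)={2,3,4,5,6,7}: no change
Constraint 4 (X + V = Z) on D(X)={2,3,4,5,6,7} D(V)={4,6,7} D(Z)={2,3}: X {2,3,4,5,6,7}->{}; V {4,6,7}->{}; Z {2,3}->{}
So after constraint 4: D(Y)={2,3,4,5}, size = 4

Answer: 4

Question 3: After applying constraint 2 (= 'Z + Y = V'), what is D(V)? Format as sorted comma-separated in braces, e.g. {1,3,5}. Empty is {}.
Answer: {4,6,7}

Derivation:
Constraint 1 (V != Z) on D(V)={2,3,4,6,7} D(Z)={2,3,6,7}: no change
Constraint 2 (Z + Y = V) on D(Z)={2,3,6,7} D(Y)={2,3,4,5,6} D(V)={2,3,4,6,7}: Z {2,3,6,7}->{2,3}; Y {2,3,4,5,6}->{2,3,4,5}; V {2,3,4,6,7}->{4,6,7}
So after constraint 2: D(V) = {4,6,7}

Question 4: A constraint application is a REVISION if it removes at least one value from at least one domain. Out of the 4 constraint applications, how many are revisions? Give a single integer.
Answer: 2

Derivation:
Constraint 1 (V != Z) on D(V)={2,3,4,6,7} D(Z)={2,3,6,7}: no change => not a revision
Constraint 2 (Z + Y = V) on D(Z)={2,3,6,7} D(Y)={2,3,4,5,6} D(V)={2,3,4,6,7}: Z {2,3,6,7}->{2,3}; Y {2,3,4,5,6}->{2,3,4,5}; V {2,3,4,6,7}->{4,6,7} => REVISION
Constraint 3 (Z != X) on D(Z)={2,3} D(X)={2,3,4,5,6,7}: no change => not a revision
Constraint 4 (X + V = Z) on D(X)={2,3,4,5,6,7} D(V)={4,6,7} D(Z)={2,3}: X {2,3,4,5,6,7}->{}; V {4,6,7}->{}; Z {2,3}->{} => REVISION
Total revisions = 2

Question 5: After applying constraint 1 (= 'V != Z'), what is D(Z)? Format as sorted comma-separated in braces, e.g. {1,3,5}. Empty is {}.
Answer: {2,3,6,7}

Derivation:
Constraint 1 (V != Z) on D(V)={2,3,4,6,7} D(Z)={2,3,6,7}: no change
So after constraint 1: D(Z) = {2,3,6,7}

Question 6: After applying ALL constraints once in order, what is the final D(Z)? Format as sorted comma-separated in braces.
Answer: {}

Derivation:
Constraint 1 (V != Z) on D(V)={2,3,4,6,7} D(Z)={2,3,6,7}: no change
Constraint 2 (Z + Y = V) on D(Z)={2,3,6,7} D(Y)={2,3,4,5,6} D(V)={2,3,4,6,7}: Z {2,3,6,7}->{2,3}; Y {2,3,4,5,6}->{2,3,4,5}; V {2,3,4,6,7}->{4,6,7}
Constraint 3 (Z != X) on D(Z)={2,3} D(X)={2,3,4,5,6,7}: no change
Constraint 4 (X + V = Z) on D(X)={2,3,4,5,6,7} D(V)={4,6,7} D(Z)={2,3}: X {2,3,4,5,6,7}->{}; V {4,6,7}->{}; Z {2,3}->{}
So after all 4 constraints: D(Z) = {}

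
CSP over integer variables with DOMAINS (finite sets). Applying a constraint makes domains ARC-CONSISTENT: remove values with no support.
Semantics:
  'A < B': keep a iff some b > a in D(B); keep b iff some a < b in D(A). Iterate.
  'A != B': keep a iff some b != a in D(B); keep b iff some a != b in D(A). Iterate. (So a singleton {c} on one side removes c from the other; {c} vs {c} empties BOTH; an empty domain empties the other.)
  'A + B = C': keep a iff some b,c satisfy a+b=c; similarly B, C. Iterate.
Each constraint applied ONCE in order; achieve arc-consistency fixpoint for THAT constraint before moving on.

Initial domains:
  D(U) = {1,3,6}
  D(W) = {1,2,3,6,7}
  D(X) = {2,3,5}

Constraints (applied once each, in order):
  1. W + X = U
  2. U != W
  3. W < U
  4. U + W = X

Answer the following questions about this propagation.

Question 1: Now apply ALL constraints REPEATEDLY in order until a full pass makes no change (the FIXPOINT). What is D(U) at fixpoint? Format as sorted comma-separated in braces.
pass 0 (initial): D(U)={1,3,6}
pass 1: U {1,3,6}->{}; W {1,2,3,6,7}->{}; X {2,3,5}->{}
pass 2: no change
Fixpoint after 2 passes: D(U) = {}

Answer: {}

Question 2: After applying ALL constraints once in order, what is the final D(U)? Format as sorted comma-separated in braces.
Constraint 1 (W + X = U) on D(W)={1,2,3,6,7} D(X)={2,3,5} D(U)={1,3,6}: W {1,2,3,6,7}->{1,3}; U {1,3,6}->{3,6}
Constraint 2 (U != W) on D(U)={3,6} D(W)={1,3}: no change
Constraint 3 (W < U) on D(W)={1,3} D(U)={3,6}: no change
Constraint 4 (U + W = X) on D(U)={3,6} D(W)={1,3} D(X)={2,3,5}: U {3,6}->{}; W {1,3}->{}; X {2,3,5}->{}
So after all 4 constraints: D(U) = {}

Answer: {}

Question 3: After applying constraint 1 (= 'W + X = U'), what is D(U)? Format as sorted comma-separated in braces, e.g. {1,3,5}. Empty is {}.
Constraint 1 (W + X = U) on D(W)={1,2,3,6,7} D(X)={2,3,5} D(U)={1,3,6}: W {1,2,3,6,7}->{1,3}; U {1,3,6}->{3,6}
So after constraint 1: D(U) = {3,6}

Answer: {3,6}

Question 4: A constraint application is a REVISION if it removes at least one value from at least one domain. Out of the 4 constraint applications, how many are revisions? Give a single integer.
Constraint 1 (W + X = U) on D(W)={1,2,3,6,7} D(X)={2,3,5} D(U)={1,3,6}: W {1,2,3,6,7}->{1,3}; U {1,3,6}->{3,6} => REVISION
Constraint 2 (U != W) on D(U)={3,6} D(W)={1,3}: no change => not a revision
Constraint 3 (W < U) on D(W)={1,3} D(U)={3,6}: no change => not a revision
Constraint 4 (U + W = X) on D(U)={3,6} D(W)={1,3} D(X)={2,3,5}: U {3,6}->{}; W {1,3}->{}; X {2,3,5}->{} => REVISION
Total revisions = 2

Answer: 2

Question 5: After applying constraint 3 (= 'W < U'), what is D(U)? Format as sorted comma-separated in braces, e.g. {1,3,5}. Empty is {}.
Constraint 1 (W + X = U) on D(W)={1,2,3,6,7} D(X)={2,3,5} D(U)={1,3,6}: W {1,2,3,6,7}->{1,3}; U {1,3,6}->{3,6}
Constraint 2 (U != W) on D(U)={3,6} D(W)={1,3}: no change
Constraint 3 (W < U) on D(W)={1,3} D(U)={3,6}: no change
So after constraint 3: D(U) = {3,6}

Answer: {3,6}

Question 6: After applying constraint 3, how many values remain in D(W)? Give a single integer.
Constraint 1 (W + X = U) on D(W)={1,2,3,6,7} D(X)={2,3,5} D(U)={1,3,6}: W {1,2,3,6,7}->{1,3}; U {1,3,6}->{3,6}
Constraint 2 (U != W) on D(U)={3,6} D(W)={1,3}: no change
Constraint 3 (W < U) on D(W)={1,3} D(U)={3,6}: no change
So after constraint 3: D(W)={1,3}, size = 2

Answer: 2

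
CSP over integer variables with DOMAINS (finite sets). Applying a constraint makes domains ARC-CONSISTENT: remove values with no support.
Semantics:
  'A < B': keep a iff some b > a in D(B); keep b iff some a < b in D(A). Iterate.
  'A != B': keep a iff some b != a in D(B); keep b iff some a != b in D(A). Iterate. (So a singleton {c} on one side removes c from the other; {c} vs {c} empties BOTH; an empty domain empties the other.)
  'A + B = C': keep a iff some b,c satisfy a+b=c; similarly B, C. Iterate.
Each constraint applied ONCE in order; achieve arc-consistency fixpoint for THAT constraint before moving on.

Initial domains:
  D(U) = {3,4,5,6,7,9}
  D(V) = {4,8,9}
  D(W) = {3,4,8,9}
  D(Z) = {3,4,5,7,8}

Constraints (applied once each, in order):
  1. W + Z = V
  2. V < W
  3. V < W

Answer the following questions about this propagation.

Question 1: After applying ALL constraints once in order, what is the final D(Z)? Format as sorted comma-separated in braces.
Answer: {4,5}

Derivation:
Constraint 1 (W + Z = V) on D(W)={3,4,8,9} D(Z)={3,4,5,7,8} D(V)={4,8,9}: W {3,4,8,9}->{3,4}; Z {3,4,5,7,8}->{4,5}; V {4,8,9}->{8,9}
Constraint 2 (V < W) on D(V)={8,9} D(W)={3,4}: V {8,9}->{}; W {3,4}->{}
Constraint 3 (V < W) on D(V)={} D(W)={}: no change
So after all 3 constraints: D(Z) = {4,5}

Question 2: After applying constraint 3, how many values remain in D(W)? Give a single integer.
Answer: 0

Derivation:
Constraint 1 (W + Z = V) on D(W)={3,4,8,9} D(Z)={3,4,5,7,8} D(V)={4,8,9}: W {3,4,8,9}->{3,4}; Z {3,4,5,7,8}->{4,5}; V {4,8,9}->{8,9}
Constraint 2 (V < W) on D(V)={8,9} D(W)={3,4}: V {8,9}->{}; W {3,4}->{}
Constraint 3 (V < W) on D(V)={} D(W)={}: no change
So after constraint 3: D(W)={}, size = 0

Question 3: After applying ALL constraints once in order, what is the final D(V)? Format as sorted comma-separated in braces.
Answer: {}

Derivation:
Constraint 1 (W + Z = V) on D(W)={3,4,8,9} D(Z)={3,4,5,7,8} D(V)={4,8,9}: W {3,4,8,9}->{3,4}; Z {3,4,5,7,8}->{4,5}; V {4,8,9}->{8,9}
Constraint 2 (V < W) on D(V)={8,9} D(W)={3,4}: V {8,9}->{}; W {3,4}->{}
Constraint 3 (V < W) on D(V)={} D(W)={}: no change
So after all 3 constraints: D(V) = {}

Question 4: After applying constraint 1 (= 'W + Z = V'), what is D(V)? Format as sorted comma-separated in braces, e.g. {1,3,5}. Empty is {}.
Constraint 1 (W + Z = V) on D(W)={3,4,8,9} D(Z)={3,4,5,7,8} D(V)={4,8,9}: W {3,4,8,9}->{3,4}; Z {3,4,5,7,8}->{4,5}; V {4,8,9}->{8,9}
So after constraint 1: D(V) = {8,9}

Answer: {8,9}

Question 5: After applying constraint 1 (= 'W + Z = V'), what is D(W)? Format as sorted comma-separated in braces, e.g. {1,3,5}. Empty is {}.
Answer: {3,4}

Derivation:
Constraint 1 (W + Z = V) on D(W)={3,4,8,9} D(Z)={3,4,5,7,8} D(V)={4,8,9}: W {3,4,8,9}->{3,4}; Z {3,4,5,7,8}->{4,5}; V {4,8,9}->{8,9}
So after constraint 1: D(W) = {3,4}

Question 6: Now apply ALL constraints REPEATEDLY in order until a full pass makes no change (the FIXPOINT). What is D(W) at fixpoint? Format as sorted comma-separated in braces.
Answer: {}

Derivation:
pass 0 (initial): D(W)={3,4,8,9}
pass 1: V {4,8,9}->{}; W {3,4,8,9}->{}; Z {3,4,5,7,8}->{4,5}
pass 2: Z {4,5}->{}
pass 3: no change
Fixpoint after 3 passes: D(W) = {}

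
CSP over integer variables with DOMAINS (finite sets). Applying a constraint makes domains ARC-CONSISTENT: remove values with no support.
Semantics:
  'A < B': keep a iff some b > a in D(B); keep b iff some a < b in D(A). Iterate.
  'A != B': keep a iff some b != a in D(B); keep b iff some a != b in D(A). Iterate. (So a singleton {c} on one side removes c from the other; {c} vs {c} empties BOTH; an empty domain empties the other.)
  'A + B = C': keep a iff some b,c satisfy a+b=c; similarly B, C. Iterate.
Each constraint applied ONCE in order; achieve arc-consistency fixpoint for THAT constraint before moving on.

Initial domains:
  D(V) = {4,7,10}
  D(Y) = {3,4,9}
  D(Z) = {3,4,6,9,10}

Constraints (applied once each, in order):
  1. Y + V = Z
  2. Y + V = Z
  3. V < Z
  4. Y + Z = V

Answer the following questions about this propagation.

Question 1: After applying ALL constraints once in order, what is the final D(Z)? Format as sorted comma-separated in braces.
Answer: {}

Derivation:
Constraint 1 (Y + V = Z) on D(Y)={3,4,9} D(V)={4,7,10} D(Z)={3,4,6,9,10}: Y {3,4,9}->{3}; V {4,7,10}->{7}; Z {3,4,6,9,10}->{10}
Constraint 2 (Y + V = Z) on D(Y)={3} D(V)={7} D(Z)={10}: no change
Constraint 3 (V < Z) on D(V)={7} D(Z)={10}: no change
Constraint 4 (Y + Z = V) on D(Y)={3} D(Z)={10} D(V)={7}: Y {3}->{}; Z {10}->{}; V {7}->{}
So after all 4 constraints: D(Z) = {}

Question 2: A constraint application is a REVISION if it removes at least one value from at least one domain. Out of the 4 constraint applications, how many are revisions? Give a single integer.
Answer: 2

Derivation:
Constraint 1 (Y + V = Z) on D(Y)={3,4,9} D(V)={4,7,10} D(Z)={3,4,6,9,10}: Y {3,4,9}->{3}; V {4,7,10}->{7}; Z {3,4,6,9,10}->{10} => REVISION
Constraint 2 (Y + V = Z) on D(Y)={3} D(V)={7} D(Z)={10}: no change => not a revision
Constraint 3 (V < Z) on D(V)={7} D(Z)={10}: no change => not a revision
Constraint 4 (Y + Z = V) on D(Y)={3} D(Z)={10} D(V)={7}: Y {3}->{}; Z {10}->{}; V {7}->{} => REVISION
Total revisions = 2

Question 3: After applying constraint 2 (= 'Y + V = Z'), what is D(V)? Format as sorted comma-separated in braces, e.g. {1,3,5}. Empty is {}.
Constraint 1 (Y + V = Z) on D(Y)={3,4,9} D(V)={4,7,10} D(Z)={3,4,6,9,10}: Y {3,4,9}->{3}; V {4,7,10}->{7}; Z {3,4,6,9,10}->{10}
Constraint 2 (Y + V = Z) on D(Y)={3} D(V)={7} D(Z)={10}: no change
So after constraint 2: D(V) = {7}

Answer: {7}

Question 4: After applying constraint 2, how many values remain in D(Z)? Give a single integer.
Answer: 1

Derivation:
Constraint 1 (Y + V = Z) on D(Y)={3,4,9} D(V)={4,7,10} D(Z)={3,4,6,9,10}: Y {3,4,9}->{3}; V {4,7,10}->{7}; Z {3,4,6,9,10}->{10}
Constraint 2 (Y + V = Z) on D(Y)={3} D(V)={7} D(Z)={10}: no change
So after constraint 2: D(Z)={10}, size = 1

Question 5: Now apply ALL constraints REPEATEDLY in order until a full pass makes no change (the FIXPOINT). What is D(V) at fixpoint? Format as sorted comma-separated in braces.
pass 0 (initial): D(V)={4,7,10}
pass 1: V {4,7,10}->{}; Y {3,4,9}->{}; Z {3,4,6,9,10}->{}
pass 2: no change
Fixpoint after 2 passes: D(V) = {}

Answer: {}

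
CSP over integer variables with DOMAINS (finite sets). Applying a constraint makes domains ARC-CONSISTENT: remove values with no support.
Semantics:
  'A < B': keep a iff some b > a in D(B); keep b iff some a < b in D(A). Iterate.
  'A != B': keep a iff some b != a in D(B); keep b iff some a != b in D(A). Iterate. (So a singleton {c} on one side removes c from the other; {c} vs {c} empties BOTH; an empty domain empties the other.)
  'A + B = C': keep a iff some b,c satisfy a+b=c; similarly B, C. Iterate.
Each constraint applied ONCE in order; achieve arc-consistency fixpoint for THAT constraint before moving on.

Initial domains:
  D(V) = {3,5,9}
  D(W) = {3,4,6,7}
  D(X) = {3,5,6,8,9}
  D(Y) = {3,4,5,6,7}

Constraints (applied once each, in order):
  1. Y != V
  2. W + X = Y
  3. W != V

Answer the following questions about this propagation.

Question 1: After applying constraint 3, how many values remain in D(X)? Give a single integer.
Constraint 1 (Y != V) on D(Y)={3,4,5,6,7} D(V)={3,5,9}: no change
Constraint 2 (W + X = Y) on D(W)={3,4,6,7} D(X)={3,5,6,8,9} D(Y)={3,4,5,6,7}: W {3,4,6,7}->{3,4}; X {3,5,6,8,9}->{3}; Y {3,4,5,6,7}->{6,7}
Constraint 3 (W != V) on D(W)={3,4} D(V)={3,5,9}: no change
So after constraint 3: D(X)={3}, size = 1

Answer: 1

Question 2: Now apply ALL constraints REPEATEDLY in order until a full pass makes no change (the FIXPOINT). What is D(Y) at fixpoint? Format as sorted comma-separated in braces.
pass 0 (initial): D(Y)={3,4,5,6,7}
pass 1: W {3,4,6,7}->{3,4}; X {3,5,6,8,9}->{3}; Y {3,4,5,6,7}->{6,7}
pass 2: no change
Fixpoint after 2 passes: D(Y) = {6,7}

Answer: {6,7}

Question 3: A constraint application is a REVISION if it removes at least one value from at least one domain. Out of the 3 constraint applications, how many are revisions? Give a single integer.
Answer: 1

Derivation:
Constraint 1 (Y != V) on D(Y)={3,4,5,6,7} D(V)={3,5,9}: no change => not a revision
Constraint 2 (W + X = Y) on D(W)={3,4,6,7} D(X)={3,5,6,8,9} D(Y)={3,4,5,6,7}: W {3,4,6,7}->{3,4}; X {3,5,6,8,9}->{3}; Y {3,4,5,6,7}->{6,7} => REVISION
Constraint 3 (W != V) on D(W)={3,4} D(V)={3,5,9}: no change => not a revision
Total revisions = 1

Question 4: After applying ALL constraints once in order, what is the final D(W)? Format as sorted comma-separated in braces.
Answer: {3,4}

Derivation:
Constraint 1 (Y != V) on D(Y)={3,4,5,6,7} D(V)={3,5,9}: no change
Constraint 2 (W + X = Y) on D(W)={3,4,6,7} D(X)={3,5,6,8,9} D(Y)={3,4,5,6,7}: W {3,4,6,7}->{3,4}; X {3,5,6,8,9}->{3}; Y {3,4,5,6,7}->{6,7}
Constraint 3 (W != V) on D(W)={3,4} D(V)={3,5,9}: no change
So after all 3 constraints: D(W) = {3,4}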